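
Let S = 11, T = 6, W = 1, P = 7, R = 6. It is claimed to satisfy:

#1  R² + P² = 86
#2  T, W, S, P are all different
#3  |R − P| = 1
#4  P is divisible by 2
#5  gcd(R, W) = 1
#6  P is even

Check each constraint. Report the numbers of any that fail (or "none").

The assignment fails constraints 1, 4, 6.

#1 R² + P² = 6² + 7² = 36 + 49 = 85, not 86  FAIL
#2 values 6, 1, 11, 7 are pairwise distinct  OK
#3 |6 − 7| = 1  OK
#4 7 = 2×3 + 1, so 2 does not divide 7  FAIL
#5 gcd(6, 1) = 1  OK
#6 P = 7 is odd  FAIL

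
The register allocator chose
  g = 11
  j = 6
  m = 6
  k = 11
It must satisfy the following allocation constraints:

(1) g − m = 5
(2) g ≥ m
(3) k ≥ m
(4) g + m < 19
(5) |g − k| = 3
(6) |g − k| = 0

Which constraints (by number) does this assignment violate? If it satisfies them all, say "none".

(1) g − m = 11 − 6 = 5 — satisfied.
(2) g = 11, m = 6; 11 ≥ 6 — satisfied.
(3) k = 11, m = 6; 11 ≥ 6 — satisfied.
(4) g + m = 11 + 6 = 17; 17 < 19 — satisfied.
(5) |11 − 11| = 0, not 3 — violated.
(6) |11 − 11| = 0 — satisfied.

No — constraint 5 is not satisfied.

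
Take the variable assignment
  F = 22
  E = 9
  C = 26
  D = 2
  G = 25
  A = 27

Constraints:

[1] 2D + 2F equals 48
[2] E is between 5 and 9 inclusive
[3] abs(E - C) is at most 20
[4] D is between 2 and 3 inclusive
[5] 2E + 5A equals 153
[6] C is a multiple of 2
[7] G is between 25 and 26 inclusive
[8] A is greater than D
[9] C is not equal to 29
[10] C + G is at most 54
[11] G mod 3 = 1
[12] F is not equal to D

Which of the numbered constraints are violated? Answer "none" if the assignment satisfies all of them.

[1] 2D + 2F = 2(2) + 2(22) = 48  yes
[2] E = 9 lies in [5, 9]  yes
[3] abs(9 - 26) = 17; 17 ≤ 20  yes
[4] D = 2 lies in [2, 3]  yes
[5] 2E + 5A = 2(9) + 5(27) = 153  yes
[6] 26 / 2 = 13, so 2 divides 26  yes
[7] G = 25 lies in [25, 26]  yes
[8] A = 27, D = 2; 27 > 2  yes
[9] C = 26, and 26 ≠ 29  yes
[10] C + G = 26 + 25 = 51; 51 ≤ 54  yes
[11] 25 mod 3 = 1  yes
[12] F = 22, D = 2; distinct  yes

Yes — all constraints hold.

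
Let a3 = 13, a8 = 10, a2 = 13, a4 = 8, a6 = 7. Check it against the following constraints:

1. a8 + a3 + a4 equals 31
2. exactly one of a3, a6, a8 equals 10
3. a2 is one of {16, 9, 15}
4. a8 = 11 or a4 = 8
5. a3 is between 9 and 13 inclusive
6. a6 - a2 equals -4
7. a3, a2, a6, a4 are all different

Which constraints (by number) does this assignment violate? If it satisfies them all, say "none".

No — constraints 3, 6, 7 are not satisfied.

1. a8 + a3 + a4 = 10 + 13 + 8 = 31  holds
2. a3=13, a6=7, a8=10; 1 of them equals 10  holds
3. a2 = 13 is not in {16, 9, 15}  fails
4. a8 = 10 ≠ 11, but a4 = 8 = 8 (second disjunct)  holds
5. a3 = 13 lies in [9, 13]  holds
6. a6 - a2 = 7 - 13 = -6, not -4  fails
7. a3 = a2 = 13, not all different  fails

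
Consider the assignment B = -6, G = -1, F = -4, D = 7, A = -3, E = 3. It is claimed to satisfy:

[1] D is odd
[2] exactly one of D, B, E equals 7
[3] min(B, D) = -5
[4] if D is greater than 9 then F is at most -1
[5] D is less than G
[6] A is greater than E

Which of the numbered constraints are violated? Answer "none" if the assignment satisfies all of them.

[1] D = 7 is odd — OK.
[2] D=7, B=-6, E=3; 1 of them equals 7 — OK.
[3] min(-6, 7) = -6, not -5 — violated.
[4] D = 7, not > 9; antecedent false, conditional vacuously true — OK.
[5] D = 7, G = -1; 7 ≥ -1 (want <) — violated.
[6] A = -3, E = 3; -3 ≤ 3 (want >) — violated.

Violated: 3, 5, and 6.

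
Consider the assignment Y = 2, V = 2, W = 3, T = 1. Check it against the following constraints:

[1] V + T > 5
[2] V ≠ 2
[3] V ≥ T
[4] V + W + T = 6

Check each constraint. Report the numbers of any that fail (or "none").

[1] V + T = 2 + 1 = 3; 3 ≤ 5, bound 5 not met  fails
[2] V = 2, but 2 is required to differ  fails
[3] V = 2, T = 1; 2 ≥ 1  holds
[4] V + W + T = 2 + 3 + 1 = 6  holds

The assignment fails constraints 1 and 2.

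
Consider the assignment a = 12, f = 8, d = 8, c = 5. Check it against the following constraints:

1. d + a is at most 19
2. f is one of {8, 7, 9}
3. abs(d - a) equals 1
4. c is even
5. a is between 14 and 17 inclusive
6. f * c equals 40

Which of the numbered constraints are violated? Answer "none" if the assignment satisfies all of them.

Constraints 1, 3, 4, and 5 are violated.

1. d + a = 8 + 12 = 20; 20 > 19, bound 19 not met  no
2. f = 8 is in {8, 7, 9}  yes
3. abs(8 - 12) = 4, not 1  no
4. c = 5 is odd  no
5. a = 12 is outside [14, 17]  no
6. f * c = 8 * 5 = 40  yes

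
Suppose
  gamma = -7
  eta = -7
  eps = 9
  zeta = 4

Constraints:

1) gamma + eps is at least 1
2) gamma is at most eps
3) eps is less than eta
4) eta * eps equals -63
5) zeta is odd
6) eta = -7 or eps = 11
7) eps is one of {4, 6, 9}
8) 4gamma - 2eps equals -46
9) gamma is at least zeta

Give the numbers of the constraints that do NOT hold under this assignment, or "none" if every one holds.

Constraints 3, 5, and 9 do not hold.

1) gamma + eps = -7 + 9 = 2; 2 ≥ 1  yes
2) gamma = -7, eps = 9; -7 ≤ 9  yes
3) eps = 9, eta = -7; 9 ≥ -7 (want <)  no
4) eta * eps = -7 * 9 = -63  yes
5) zeta = 4 is even  no
6) eta = -7 = -7 (first disjunct)  yes
7) eps = 9 is in {4, 6, 9}  yes
8) 4gamma - 2eps = 4(-7) - 2(9) = -46  yes
9) gamma = -7, zeta = 4; -7 < 4 (want ≥)  no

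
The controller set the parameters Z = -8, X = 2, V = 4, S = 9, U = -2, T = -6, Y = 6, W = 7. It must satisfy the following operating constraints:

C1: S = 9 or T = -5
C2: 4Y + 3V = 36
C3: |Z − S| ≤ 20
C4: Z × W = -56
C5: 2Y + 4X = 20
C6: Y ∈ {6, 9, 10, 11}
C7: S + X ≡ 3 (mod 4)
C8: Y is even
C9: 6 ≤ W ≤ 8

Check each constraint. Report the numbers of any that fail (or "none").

All constraints are satisfied.

C1: S = 9 = 9 (first disjunct) — holds.
C2: 4Y + 3V = 4(6) + 3(4) = 36 — holds.
C3: |-8 − 9| = 17; 17 ≤ 20 — holds.
C4: Z × W = -8 × 7 = -56 — holds.
C5: 2Y + 4X = 2(6) + 4(2) = 20 — holds.
C6: Y = 6 is in {6, 9, 10, 11} — holds.
C7: S + X = 11; 11 mod 4 = 3 — holds.
C8: Y = 6 is even — holds.
C9: W = 7 lies in [6, 8] — holds.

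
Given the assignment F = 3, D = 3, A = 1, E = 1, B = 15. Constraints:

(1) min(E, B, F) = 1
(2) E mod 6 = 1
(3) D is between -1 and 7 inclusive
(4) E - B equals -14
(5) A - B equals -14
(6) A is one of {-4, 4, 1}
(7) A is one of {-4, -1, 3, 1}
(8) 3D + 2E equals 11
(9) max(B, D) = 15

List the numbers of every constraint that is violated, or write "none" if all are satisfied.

Yes — all constraints hold.

(1) min(1, 15, 3) = 1 — holds.
(2) 1 mod 6 = 1 — holds.
(3) D = 3 lies in [-1, 7] — holds.
(4) E - B = 1 - 15 = -14 — holds.
(5) A - B = 1 - 15 = -14 — holds.
(6) A = 1 is in {-4, 4, 1} — holds.
(7) A = 1 is in {-4, -1, 3, 1} — holds.
(8) 3D + 2E = 3(3) + 2(1) = 11 — holds.
(9) max(15, 3) = 15 — holds.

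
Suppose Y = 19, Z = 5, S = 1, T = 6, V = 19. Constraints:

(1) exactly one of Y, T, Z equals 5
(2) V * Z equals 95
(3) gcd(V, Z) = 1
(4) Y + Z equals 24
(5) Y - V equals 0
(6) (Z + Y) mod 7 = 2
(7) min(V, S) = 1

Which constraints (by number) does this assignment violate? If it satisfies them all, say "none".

(1) Y=19, T=6, Z=5; 1 of them equals 5 — holds.
(2) V * Z = 19 * 5 = 95 — holds.
(3) gcd(19, 5) = 1 — holds.
(4) Y + Z = 19 + 5 = 24 — holds.
(5) Y - V = 19 - 19 = 0 — holds.
(6) Z + Y = 24; 24 mod 7 = 3, not 2 — does not hold.
(7) min(19, 1) = 1 — holds.

No — constraint 6 is not satisfied.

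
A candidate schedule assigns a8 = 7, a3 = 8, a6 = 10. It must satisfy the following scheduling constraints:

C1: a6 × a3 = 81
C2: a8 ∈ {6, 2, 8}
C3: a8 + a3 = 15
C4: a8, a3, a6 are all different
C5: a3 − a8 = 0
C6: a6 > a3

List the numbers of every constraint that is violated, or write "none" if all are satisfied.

No — constraints 1, 2, 5 are not satisfied.

C1: a6 × a3 = 10 × 8 = 80, not 81 — violated.
C2: a8 = 7 is not in {6, 2, 8} — violated.
C3: a8 + a3 = 7 + 8 = 15 — OK.
C4: values 7, 8, 10 are pairwise distinct — OK.
C5: a3 − a8 = 8 − 7 = 1, not 0 — violated.
C6: a6 = 10, a3 = 8; 10 > 8 — OK.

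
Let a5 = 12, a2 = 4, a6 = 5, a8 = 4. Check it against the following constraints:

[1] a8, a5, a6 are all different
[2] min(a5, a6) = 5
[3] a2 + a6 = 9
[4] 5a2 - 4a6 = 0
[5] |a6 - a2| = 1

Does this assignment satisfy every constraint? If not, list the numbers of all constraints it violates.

Yes — all constraints hold.

[1] values 4, 12, 5 are pairwise distinct — OK.
[2] min(12, 5) = 5 — OK.
[3] a2 + a6 = 4 + 5 = 9 — OK.
[4] 5a2 - 4a6 = 5(4) - 4(5) = 0 — OK.
[5] |5 - 4| = 1 — OK.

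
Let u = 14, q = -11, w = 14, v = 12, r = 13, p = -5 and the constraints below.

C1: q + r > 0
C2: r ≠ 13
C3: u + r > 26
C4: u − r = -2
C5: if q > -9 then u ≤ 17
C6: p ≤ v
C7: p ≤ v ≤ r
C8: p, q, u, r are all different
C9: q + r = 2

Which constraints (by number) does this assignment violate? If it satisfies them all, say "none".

The assignment fails constraints 2, 4.

C1: q + r = -11 + 13 = 2; 2 > 0 — OK.
C2: r = 13, but 13 is required to differ — violated.
C3: u + r = 14 + 13 = 27; 27 > 26 — OK.
C4: u − r = 14 − 13 = 1, not -2 — violated.
C5: q = -11, not > -9; antecedent false, conditional vacuously true — OK.
C6: p = -5, v = 12; -5 ≤ 12 — OK.
C7: values -5 ≤ 12 ≤ 13 — OK.
C8: values -5, -11, 14, 13 are pairwise distinct — OK.
C9: q + r = -11 + 13 = 2 — OK.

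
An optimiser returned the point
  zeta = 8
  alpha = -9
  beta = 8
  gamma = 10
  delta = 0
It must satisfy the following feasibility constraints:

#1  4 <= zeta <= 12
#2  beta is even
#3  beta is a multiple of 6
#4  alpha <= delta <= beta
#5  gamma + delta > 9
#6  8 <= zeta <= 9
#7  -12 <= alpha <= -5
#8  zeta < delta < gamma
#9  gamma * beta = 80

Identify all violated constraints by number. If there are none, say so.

Constraints 3, 8 are violated.

#1 zeta = 8 lies in [4, 12] — holds.
#2 beta = 8 is even — holds.
#3 8 = 6*1 + 2, so 6 does not divide 8 — fails.
#4 values -9 <= 0 <= 8 — holds.
#5 gamma + delta = 10 + 0 = 10; 10 > 9 — holds.
#6 zeta = 8 lies in [8, 9] — holds.
#7 alpha = -9 lies in [-12, -5] — holds.
#8 values 8, 0, 10; zeta = 8 is not < delta = 0 — fails.
#9 gamma * beta = 10 * 8 = 80 — holds.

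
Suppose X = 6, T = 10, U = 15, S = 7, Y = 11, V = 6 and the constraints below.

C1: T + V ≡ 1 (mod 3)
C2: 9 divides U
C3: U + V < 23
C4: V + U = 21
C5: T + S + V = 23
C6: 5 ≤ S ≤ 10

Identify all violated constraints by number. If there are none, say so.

C1: T + V = 16; 16 mod 3 = 1 — OK.
C2: 15 = 9×1 + 6, so 9 does not divide 15 — violated.
C3: U + V = 15 + 6 = 21; 21 < 23 — OK.
C4: V + U = 6 + 15 = 21 — OK.
C5: T + S + V = 10 + 7 + 6 = 23 — OK.
C6: S = 7 lies in [5, 10] — OK.

No — constraint 2 is not satisfied.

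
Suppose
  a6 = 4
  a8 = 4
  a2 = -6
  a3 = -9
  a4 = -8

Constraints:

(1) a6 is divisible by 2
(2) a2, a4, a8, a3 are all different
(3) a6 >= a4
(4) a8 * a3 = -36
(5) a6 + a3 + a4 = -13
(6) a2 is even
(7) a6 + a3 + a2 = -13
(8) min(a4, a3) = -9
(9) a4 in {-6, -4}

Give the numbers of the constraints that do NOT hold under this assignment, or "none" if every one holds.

(1) 4 / 2 = 2, so 2 divides 4 — OK.
(2) values -6, -8, 4, -9 are pairwise distinct — OK.
(3) a6 = 4, a4 = -8; 4 ≥ -8 — OK.
(4) a8 * a3 = 4 * (-9) = -36 — OK.
(5) a6 + a3 + a4 = 4 + (-9) + (-8) = -13 — OK.
(6) a2 = -6 is even — OK.
(7) a6 + a3 + a2 = 4 + (-9) + (-6) = -11, not -13 — violated.
(8) min(-8, -9) = -9 — OK.
(9) a4 = -8 is not in {-6, -4} — violated.

Violated: 7, 9.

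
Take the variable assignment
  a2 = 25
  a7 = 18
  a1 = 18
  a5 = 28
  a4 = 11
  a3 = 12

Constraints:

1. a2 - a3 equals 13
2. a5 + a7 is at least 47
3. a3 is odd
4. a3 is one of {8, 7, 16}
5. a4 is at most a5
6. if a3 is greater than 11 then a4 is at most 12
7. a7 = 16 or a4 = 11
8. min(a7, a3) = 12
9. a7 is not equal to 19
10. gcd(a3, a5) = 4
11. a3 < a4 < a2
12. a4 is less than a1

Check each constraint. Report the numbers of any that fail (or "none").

No — constraints 2, 3, 4, and 11 are not satisfied.

1. a2 - a3 = 25 - 12 = 13 — OK.
2. a5 + a7 = 28 + 18 = 46; 46 < 47, bound 47 not met — violated.
3. a3 = 12 is even — violated.
4. a3 = 12 is not in {8, 7, 16} — violated.
5. a4 = 11, a5 = 28; 11 ≤ 28 — OK.
6. a3 = 12 > 11, so we need a4 ≤ 12; a4 = 11 ≤ 12 — OK.
7. a7 = 18 ≠ 16, but a4 = 11 = 11 (second disjunct) — OK.
8. min(18, 12) = 12 — OK.
9. a7 = 18, and 18 ≠ 19 — OK.
10. gcd(12, 28) = 4 — OK.
11. values 12, 11, 25; a3 = 12 is not < a4 = 11 — violated.
12. a4 = 11, a1 = 18; 11 < 18 — OK.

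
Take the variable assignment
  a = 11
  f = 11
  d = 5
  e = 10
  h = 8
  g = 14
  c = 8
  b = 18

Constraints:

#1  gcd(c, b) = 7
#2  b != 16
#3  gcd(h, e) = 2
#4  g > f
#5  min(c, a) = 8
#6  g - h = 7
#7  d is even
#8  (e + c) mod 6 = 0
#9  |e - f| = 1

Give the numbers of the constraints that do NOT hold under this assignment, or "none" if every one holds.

The assignment fails constraints 1, 6, 7.

#1 gcd(8, 18) = 2, not 7 — fails.
#2 b = 18, and 18 ≠ 16 — holds.
#3 gcd(8, 10) = 2 — holds.
#4 g = 14, f = 11; 14 > 11 — holds.
#5 min(8, 11) = 8 — holds.
#6 g - h = 14 - 8 = 6, not 7 — fails.
#7 d = 5 is odd — fails.
#8 e + c = 18; 18 mod 6 = 0 — holds.
#9 |10 - 11| = 1 — holds.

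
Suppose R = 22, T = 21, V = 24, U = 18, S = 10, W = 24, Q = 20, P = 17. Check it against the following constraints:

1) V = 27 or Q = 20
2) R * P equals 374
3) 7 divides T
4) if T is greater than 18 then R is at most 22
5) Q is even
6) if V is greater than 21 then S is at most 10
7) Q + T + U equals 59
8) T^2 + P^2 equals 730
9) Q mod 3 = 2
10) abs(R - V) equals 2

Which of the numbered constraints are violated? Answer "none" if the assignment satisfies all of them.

None — every constraint holds.

1) V = 24 ≠ 27, but Q = 20 = 20 (second disjunct)  OK
2) R * P = 22 * 17 = 374  OK
3) 21 / 7 = 3, so 7 divides 21  OK
4) T = 21 > 18, so we need R ≤ 22; R = 22 ≤ 22  OK
5) Q = 20 is even  OK
6) V = 24 > 21, so we need S ≤ 10; S = 10 ≤ 10  OK
7) Q + T + U = 20 + 21 + 18 = 59  OK
8) T^2 + P^2 = 21^2 + 17^2 = 441 + 289 = 730  OK
9) 20 mod 3 = 2  OK
10) abs(22 - 24) = 2  OK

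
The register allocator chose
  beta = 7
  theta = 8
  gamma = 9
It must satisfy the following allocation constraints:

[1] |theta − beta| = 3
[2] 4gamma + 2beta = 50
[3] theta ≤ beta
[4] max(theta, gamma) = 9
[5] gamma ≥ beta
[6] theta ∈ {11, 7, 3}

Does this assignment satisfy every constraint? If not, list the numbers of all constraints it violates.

[1] |8 − 7| = 1, not 3 — fails.
[2] 4gamma + 2beta = 4(9) + 2(7) = 50 — holds.
[3] theta = 8, beta = 7; 8 > 7 (want ≤) — fails.
[4] max(8, 9) = 9 — holds.
[5] gamma = 9, beta = 7; 9 ≥ 7 — holds.
[6] theta = 8 is not in {11, 7, 3} — fails.

The assignment fails constraints 1, 3, and 6.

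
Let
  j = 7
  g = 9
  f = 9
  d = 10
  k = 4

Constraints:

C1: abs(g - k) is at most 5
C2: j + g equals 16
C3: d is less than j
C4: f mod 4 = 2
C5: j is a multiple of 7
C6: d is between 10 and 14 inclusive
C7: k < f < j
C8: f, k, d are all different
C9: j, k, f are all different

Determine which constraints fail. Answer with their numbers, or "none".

Violated: 3, 4, 7.

C1: abs(9 - 4) = 5; 5 ≤ 5 — satisfied.
C2: j + g = 7 + 9 = 16 — satisfied.
C3: d = 10, j = 7; 10 ≥ 7 (want <) — violated.
C4: 9 mod 4 = 1, not 2 — violated.
C5: 7 / 7 = 1, so 7 divides 7 — satisfied.
C6: d = 10 lies in [10, 14] — satisfied.
C7: values 4, 9, 7; f = 9 is not < j = 7 — violated.
C8: values 9, 4, 10 are pairwise distinct — satisfied.
C9: values 7, 4, 9 are pairwise distinct — satisfied.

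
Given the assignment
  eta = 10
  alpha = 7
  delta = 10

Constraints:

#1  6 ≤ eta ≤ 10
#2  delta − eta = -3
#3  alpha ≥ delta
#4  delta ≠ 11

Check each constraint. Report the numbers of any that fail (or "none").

#1 eta = 10 lies in [6, 10]  OK
#2 delta − eta = 10 − 10 = 0, not -3  FAIL
#3 alpha = 7, delta = 10; 7 < 10 (want ≥)  FAIL
#4 delta = 10, and 10 ≠ 11  OK

Constraints 2, 3 are violated.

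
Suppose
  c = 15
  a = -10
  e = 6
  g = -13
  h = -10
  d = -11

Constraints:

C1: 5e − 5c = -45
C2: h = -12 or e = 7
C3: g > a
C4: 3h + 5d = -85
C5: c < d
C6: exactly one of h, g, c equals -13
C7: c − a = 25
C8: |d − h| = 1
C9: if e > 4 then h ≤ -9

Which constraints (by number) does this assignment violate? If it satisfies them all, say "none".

Constraints 2, 3, and 5 do not hold.

C1: 5e − 5c = 5(6) − 5(15) = -45  holds
C2: h = -10 ≠ -12 and e = 6 ≠ 7; both disjuncts false  fails
C3: g = -13, a = -10; -13 ≤ -10 (want >)  fails
C4: 3h + 5d = 3(-10) + 5(-11) = -85  holds
C5: c = 15, d = -11; 15 ≥ -11 (want <)  fails
C6: h=-10, g=-13, c=15; 1 of them equals -13  holds
C7: c − a = 15 − (-10) = 25  holds
C8: |-11 − (-10)| = 1  holds
C9: e = 6 > 4, so we need h ≤ -9; h = -10 ≤ -9  holds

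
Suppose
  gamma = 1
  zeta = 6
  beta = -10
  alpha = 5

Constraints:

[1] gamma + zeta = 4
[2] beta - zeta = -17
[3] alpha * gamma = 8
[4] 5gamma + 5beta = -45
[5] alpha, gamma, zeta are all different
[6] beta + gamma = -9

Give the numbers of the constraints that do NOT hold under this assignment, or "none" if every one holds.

[1] gamma + zeta = 1 + 6 = 7, not 4  ✘
[2] beta - zeta = -10 - 6 = -16, not -17  ✘
[3] alpha * gamma = 5 * 1 = 5, not 8  ✘
[4] 5gamma + 5beta = 5(1) + 5(-10) = -45  ✔
[5] values 5, 1, 6 are pairwise distinct  ✔
[6] beta + gamma = -10 + 1 = -9  ✔

The assignment fails constraints 1, 2, 3.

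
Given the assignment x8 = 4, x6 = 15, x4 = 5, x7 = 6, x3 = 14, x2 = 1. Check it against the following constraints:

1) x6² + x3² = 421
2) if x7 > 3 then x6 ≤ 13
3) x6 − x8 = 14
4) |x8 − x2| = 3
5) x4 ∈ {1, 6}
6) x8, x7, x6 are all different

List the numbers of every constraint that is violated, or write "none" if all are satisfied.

1) x6² + x3² = 15² + 14² = 225 + 196 = 421  ✓
2) x7 = 6 > 3, so we need x6 ≤ 13; but x6 = 15 > 13  ✗
3) x6 − x8 = 15 − 4 = 11, not 14  ✗
4) |4 − 1| = 3  ✓
5) x4 = 5 is not in {1, 6}  ✗
6) values 4, 6, 15 are pairwise distinct  ✓

No — constraints 2, 3, and 5 are not satisfied.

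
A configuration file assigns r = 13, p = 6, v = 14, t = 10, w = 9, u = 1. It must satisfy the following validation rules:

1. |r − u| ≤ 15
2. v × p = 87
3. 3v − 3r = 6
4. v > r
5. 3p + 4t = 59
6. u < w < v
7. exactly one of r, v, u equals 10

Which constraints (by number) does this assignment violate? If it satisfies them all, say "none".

1. |13 − 1| = 12; 12 ≤ 15  true
2. v × p = 14 × 6 = 84, not 87  false
3. 3v − 3r = 3(14) − 3(13) = 3, not 6  false
4. v = 14, r = 13; 14 > 13  true
5. 3p + 4t = 3(6) + 4(10) = 58, not 59  false
6. values 1 < 9 < 14  true
7. r=13, v=14, u=1; 0 of them equal 10, not exactly one  false

The assignment fails constraints 2, 3, 5, and 7.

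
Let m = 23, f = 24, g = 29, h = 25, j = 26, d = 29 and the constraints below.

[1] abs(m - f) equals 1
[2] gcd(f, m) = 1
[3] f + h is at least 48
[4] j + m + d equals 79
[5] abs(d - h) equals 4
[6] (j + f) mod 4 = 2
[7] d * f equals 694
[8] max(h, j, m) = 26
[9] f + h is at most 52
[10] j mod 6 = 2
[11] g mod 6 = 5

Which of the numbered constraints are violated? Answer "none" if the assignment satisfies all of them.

[1] abs(23 - 24) = 1 — holds.
[2] gcd(24, 23) = 1 — holds.
[3] f + h = 24 + 25 = 49; 49 ≥ 48 — holds.
[4] j + m + d = 26 + 23 + 29 = 78, not 79 — fails.
[5] abs(29 - 25) = 4 — holds.
[6] j + f = 50; 50 mod 4 = 2 — holds.
[7] d * f = 29 * 24 = 696, not 694 — fails.
[8] max(25, 26, 23) = 26 — holds.
[9] f + h = 24 + 25 = 49; 49 ≤ 52 — holds.
[10] 26 mod 6 = 2 — holds.
[11] 29 mod 6 = 5 — holds.

No — constraints 4 and 7 are not satisfied.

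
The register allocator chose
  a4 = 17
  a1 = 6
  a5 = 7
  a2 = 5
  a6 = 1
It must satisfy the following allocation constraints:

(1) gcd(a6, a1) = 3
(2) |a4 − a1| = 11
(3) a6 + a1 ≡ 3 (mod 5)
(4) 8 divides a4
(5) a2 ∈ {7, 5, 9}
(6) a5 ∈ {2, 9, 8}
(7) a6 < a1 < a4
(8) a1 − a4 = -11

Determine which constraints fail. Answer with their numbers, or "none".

(1) gcd(1, 6) = 1, not 3  FAIL
(2) |17 − 6| = 11  OK
(3) a6 + a1 = 7; 7 mod 5 = 2, not 3  FAIL
(4) 17 = 8×2 + 1, so 8 does not divide 17  FAIL
(5) a2 = 5 is in {7, 5, 9}  OK
(6) a5 = 7 is not in {2, 9, 8}  FAIL
(7) values 1 < 6 < 17  OK
(8) a1 − a4 = 6 − 17 = -11  OK

Violated: 1, 3, 4, and 6.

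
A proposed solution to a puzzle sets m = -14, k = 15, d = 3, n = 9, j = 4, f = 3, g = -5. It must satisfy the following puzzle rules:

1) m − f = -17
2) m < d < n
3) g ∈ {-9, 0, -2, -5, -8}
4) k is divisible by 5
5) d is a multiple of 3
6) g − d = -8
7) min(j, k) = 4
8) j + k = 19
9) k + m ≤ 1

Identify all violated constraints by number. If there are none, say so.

1) m − f = -14 − 3 = -17  yes
2) values -14 < 3 < 9  yes
3) g = -5 is in {-9, 0, -2, -5, -8}  yes
4) 15 / 5 = 3, so 5 divides 15  yes
5) 3 / 3 = 1, so 3 divides 3  yes
6) g − d = -5 − 3 = -8  yes
7) min(4, 15) = 4  yes
8) j + k = 4 + 15 = 19  yes
9) k + m = 15 + (-14) = 1; 1 ≤ 1  yes

All constraints are satisfied.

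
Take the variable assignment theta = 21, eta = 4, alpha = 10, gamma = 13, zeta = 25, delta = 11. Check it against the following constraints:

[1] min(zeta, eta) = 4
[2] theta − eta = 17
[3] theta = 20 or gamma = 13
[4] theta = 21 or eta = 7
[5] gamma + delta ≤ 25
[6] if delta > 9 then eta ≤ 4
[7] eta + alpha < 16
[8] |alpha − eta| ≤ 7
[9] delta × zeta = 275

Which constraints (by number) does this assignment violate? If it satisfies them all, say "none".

The assignment satisfies every constraint.

[1] min(25, 4) = 4  ✔
[2] theta − eta = 21 − 4 = 17  ✔
[3] theta = 21 ≠ 20, but gamma = 13 = 13 (second disjunct)  ✔
[4] theta = 21 = 21 (first disjunct)  ✔
[5] gamma + delta = 13 + 11 = 24; 24 ≤ 25  ✔
[6] delta = 11 > 9, so we need eta ≤ 4; eta = 4 ≤ 4  ✔
[7] eta + alpha = 4 + 10 = 14; 14 < 16  ✔
[8] |10 − 4| = 6; 6 ≤ 7  ✔
[9] delta × zeta = 11 × 25 = 275  ✔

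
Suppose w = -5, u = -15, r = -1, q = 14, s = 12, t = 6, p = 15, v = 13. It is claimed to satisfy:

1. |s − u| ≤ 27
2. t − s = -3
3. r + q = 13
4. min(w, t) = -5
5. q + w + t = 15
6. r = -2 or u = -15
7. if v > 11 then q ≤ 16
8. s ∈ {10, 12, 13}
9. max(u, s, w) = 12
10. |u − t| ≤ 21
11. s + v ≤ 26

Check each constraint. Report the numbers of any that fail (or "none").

The assignment fails constraint 2.

1. |12 − (-15)| = 27; 27 ≤ 27 — holds.
2. t − s = 6 − 12 = -6, not -3 — fails.
3. r + q = -1 + 14 = 13 — holds.
4. min(-5, 6) = -5 — holds.
5. q + w + t = 14 + (-5) + 6 = 15 — holds.
6. r = -1 ≠ -2, but u = -15 = -15 (second disjunct) — holds.
7. v = 13 > 11, so we need q ≤ 16; q = 14 ≤ 16 — holds.
8. s = 12 is in {10, 12, 13} — holds.
9. max(-15, 12, -5) = 12 — holds.
10. |-15 − 6| = 21; 21 ≤ 21 — holds.
11. s + v = 12 + 13 = 25; 25 ≤ 26 — holds.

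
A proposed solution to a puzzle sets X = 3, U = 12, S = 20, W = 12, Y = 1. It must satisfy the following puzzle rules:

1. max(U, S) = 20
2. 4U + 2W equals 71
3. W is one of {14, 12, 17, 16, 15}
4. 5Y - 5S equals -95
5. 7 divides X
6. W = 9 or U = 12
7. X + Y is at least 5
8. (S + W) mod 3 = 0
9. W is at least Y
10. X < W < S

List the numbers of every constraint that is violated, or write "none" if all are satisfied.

Constraints 2, 5, 7, and 8 do not hold.

1. max(12, 20) = 20 — satisfied.
2. 4U + 2W = 4(12) + 2(12) = 72, not 71 — violated.
3. W = 12 is in {14, 12, 17, 16, 15} — satisfied.
4. 5Y - 5S = 5(1) - 5(20) = -95 — satisfied.
5. 3 = 7*0 + 3, so 7 does not divide 3 — violated.
6. W = 12 ≠ 9, but U = 12 = 12 (second disjunct) — satisfied.
7. X + Y = 3 + 1 = 4; 4 < 5, bound 5 not met — violated.
8. S + W = 32; 32 mod 3 = 2, not 0 — violated.
9. W = 12, Y = 1; 12 ≥ 1 — satisfied.
10. values 3 < 12 < 20 — satisfied.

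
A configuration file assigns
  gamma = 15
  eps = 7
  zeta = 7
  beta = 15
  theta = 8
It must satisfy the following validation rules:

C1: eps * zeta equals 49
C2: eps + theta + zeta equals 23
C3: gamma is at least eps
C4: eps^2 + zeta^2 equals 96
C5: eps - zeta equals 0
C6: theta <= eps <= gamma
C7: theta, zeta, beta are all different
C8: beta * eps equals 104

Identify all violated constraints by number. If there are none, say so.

Constraints 2, 4, 6, 8 do not hold.

C1: eps * zeta = 7 * 7 = 49 — satisfied.
C2: eps + theta + zeta = 7 + 8 + 7 = 22, not 23 — violated.
C3: gamma = 15, eps = 7; 15 ≥ 7 — satisfied.
C4: eps^2 + zeta^2 = 7^2 + 7^2 = 49 + 49 = 98, not 96 — violated.
C5: eps - zeta = 7 - 7 = 0 — satisfied.
C6: values 8, 7, 15; theta = 8 is not <= eps = 7 — violated.
C7: values 8, 7, 15 are pairwise distinct — satisfied.
C8: beta * eps = 15 * 7 = 105, not 104 — violated.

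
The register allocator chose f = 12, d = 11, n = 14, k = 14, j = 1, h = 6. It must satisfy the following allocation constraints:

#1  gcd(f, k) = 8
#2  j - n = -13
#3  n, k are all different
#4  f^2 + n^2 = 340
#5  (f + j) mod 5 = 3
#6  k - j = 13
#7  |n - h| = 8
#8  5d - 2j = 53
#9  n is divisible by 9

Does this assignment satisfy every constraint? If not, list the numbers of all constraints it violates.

#1 gcd(12, 14) = 2, not 8  ✘
#2 j - n = 1 - 14 = -13  ✔
#3 n = k = 14, not all different  ✘
#4 f^2 + n^2 = 12^2 + 14^2 = 144 + 196 = 340  ✔
#5 f + j = 13; 13 mod 5 = 3  ✔
#6 k - j = 14 - 1 = 13  ✔
#7 |14 - 6| = 8  ✔
#8 5d - 2j = 5(11) - 2(1) = 53  ✔
#9 14 = 9*1 + 5, so 9 does not divide 14  ✘

Violated: 1, 3, 9.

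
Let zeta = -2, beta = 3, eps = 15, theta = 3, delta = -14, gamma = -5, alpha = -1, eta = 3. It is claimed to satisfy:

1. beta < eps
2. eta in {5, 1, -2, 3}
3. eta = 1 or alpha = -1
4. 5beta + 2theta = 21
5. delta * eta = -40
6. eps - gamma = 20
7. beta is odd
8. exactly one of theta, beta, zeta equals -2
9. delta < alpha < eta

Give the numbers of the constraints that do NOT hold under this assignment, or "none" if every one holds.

1. beta = 3, eps = 15; 3 < 15 — satisfied.
2. eta = 3 is in {5, 1, -2, 3} — satisfied.
3. eta = 3 ≠ 1, but alpha = -1 = -1 (second disjunct) — satisfied.
4. 5beta + 2theta = 5(3) + 2(3) = 21 — satisfied.
5. delta * eta = -14 * 3 = -42, not -40 — violated.
6. eps - gamma = 15 - (-5) = 20 — satisfied.
7. beta = 3 is odd — satisfied.
8. theta=3, beta=3, zeta=-2; 1 of them equals -2 — satisfied.
9. values -14 < -1 < 3 — satisfied.

The assignment fails constraint 5.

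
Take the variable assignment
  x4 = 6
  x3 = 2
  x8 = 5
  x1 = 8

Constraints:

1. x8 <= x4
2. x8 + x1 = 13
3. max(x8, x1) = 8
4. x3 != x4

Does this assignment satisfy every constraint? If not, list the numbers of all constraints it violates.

1. x8 = 5, x4 = 6; 5 ≤ 6  ✓
2. x8 + x1 = 5 + 8 = 13  ✓
3. max(5, 8) = 8  ✓
4. x3 = 2, x4 = 6; distinct  ✓

All constraints are satisfied.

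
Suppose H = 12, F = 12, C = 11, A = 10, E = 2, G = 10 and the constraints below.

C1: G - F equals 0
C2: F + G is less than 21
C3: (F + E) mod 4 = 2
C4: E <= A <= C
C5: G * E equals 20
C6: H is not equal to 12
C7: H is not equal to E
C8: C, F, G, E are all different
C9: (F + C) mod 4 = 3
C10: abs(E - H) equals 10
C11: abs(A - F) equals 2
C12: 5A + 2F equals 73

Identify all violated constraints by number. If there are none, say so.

C1: G - F = 10 - 12 = -2, not 0  FAIL
C2: F + G = 12 + 10 = 22; 22 ≥ 21, bound 21 not met  FAIL
C3: F + E = 14; 14 mod 4 = 2  OK
C4: values 2 <= 10 <= 11  OK
C5: G * E = 10 * 2 = 20  OK
C6: H = 12, but 12 is required to differ  FAIL
C7: H = 12, E = 2; distinct  OK
C8: values 11, 12, 10, 2 are pairwise distinct  OK
C9: F + C = 23; 23 mod 4 = 3  OK
C10: abs(2 - 12) = 10  OK
C11: abs(10 - 12) = 2  OK
C12: 5A + 2F = 5(10) + 2(12) = 74, not 73  FAIL

No — constraints 1, 2, 6, and 12 are not satisfied.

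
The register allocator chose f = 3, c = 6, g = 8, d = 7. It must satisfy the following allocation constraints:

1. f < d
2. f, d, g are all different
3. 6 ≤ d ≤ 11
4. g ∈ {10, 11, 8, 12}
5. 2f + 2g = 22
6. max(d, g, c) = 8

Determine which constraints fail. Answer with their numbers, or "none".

The assignment satisfies every constraint.

1. f = 3, d = 7; 3 < 7  OK
2. values 3, 7, 8 are pairwise distinct  OK
3. d = 7 lies in [6, 11]  OK
4. g = 8 is in {10, 11, 8, 12}  OK
5. 2f + 2g = 2(3) + 2(8) = 22  OK
6. max(7, 8, 6) = 8  OK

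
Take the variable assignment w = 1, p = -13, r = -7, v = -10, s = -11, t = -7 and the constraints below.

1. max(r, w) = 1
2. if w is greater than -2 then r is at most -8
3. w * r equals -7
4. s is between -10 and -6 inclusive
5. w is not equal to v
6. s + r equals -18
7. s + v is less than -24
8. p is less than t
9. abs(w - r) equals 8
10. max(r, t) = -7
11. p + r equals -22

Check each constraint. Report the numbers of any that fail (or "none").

Constraints 2, 4, 7, 11 are violated.

1. max(-7, 1) = 1 — satisfied.
2. w = 1 > -2, so we need r ≤ -8; but r = -7 > -8 — violated.
3. w * r = 1 * (-7) = -7 — satisfied.
4. s = -11 is outside [-10, -6] — violated.
5. w = 1, v = -10; distinct — satisfied.
6. s + r = -11 + (-7) = -18 — satisfied.
7. s + v = -11 + (-10) = -21; -21 ≥ -24, bound -24 not met — violated.
8. p = -13, t = -7; -13 < -7 — satisfied.
9. abs(1 - (-7)) = 8 — satisfied.
10. max(-7, -7) = -7 — satisfied.
11. p + r = -13 + (-7) = -20, not -22 — violated.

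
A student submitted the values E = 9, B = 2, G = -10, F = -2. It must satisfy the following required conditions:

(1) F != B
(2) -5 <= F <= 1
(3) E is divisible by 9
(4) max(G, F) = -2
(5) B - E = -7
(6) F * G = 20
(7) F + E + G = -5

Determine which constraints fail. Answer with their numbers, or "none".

(1) F = -2, B = 2; distinct  OK
(2) F = -2 lies in [-5, 1]  OK
(3) 9 / 9 = 1, so 9 divides 9  OK
(4) max(-10, -2) = -2  OK
(5) B - E = 2 - 9 = -7  OK
(6) F * G = -2 * (-10) = 20  OK
(7) F + E + G = -2 + 9 + (-10) = -3, not -5  FAIL

No — constraint 7 is not satisfied.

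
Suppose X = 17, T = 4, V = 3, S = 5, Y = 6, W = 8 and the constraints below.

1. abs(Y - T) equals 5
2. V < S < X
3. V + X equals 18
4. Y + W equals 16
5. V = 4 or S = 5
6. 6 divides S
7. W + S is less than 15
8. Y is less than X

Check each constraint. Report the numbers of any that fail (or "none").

1. abs(6 - 4) = 2, not 5 — violated.
2. values 3 < 5 < 17 — satisfied.
3. V + X = 3 + 17 = 20, not 18 — violated.
4. Y + W = 6 + 8 = 14, not 16 — violated.
5. V = 3 ≠ 4, but S = 5 = 5 (second disjunct) — satisfied.
6. 5 = 6*0 + 5, so 6 does not divide 5 — violated.
7. W + S = 8 + 5 = 13; 13 < 15 — satisfied.
8. Y = 6, X = 17; 6 < 17 — satisfied.

No — constraints 1, 3, 4, and 6 are not satisfied.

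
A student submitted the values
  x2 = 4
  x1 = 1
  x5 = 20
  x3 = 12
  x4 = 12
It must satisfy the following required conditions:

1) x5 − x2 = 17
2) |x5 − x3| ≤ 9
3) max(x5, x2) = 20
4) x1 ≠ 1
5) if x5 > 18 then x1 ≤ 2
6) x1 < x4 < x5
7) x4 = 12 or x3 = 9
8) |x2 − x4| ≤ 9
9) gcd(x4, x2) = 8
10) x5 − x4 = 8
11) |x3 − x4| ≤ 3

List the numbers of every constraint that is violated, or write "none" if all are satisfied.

1) x5 − x2 = 20 − 4 = 16, not 17 — does not hold.
2) |20 − 12| = 8; 8 ≤ 9 — holds.
3) max(20, 4) = 20 — holds.
4) x1 = 1, but 1 is required to differ — does not hold.
5) x5 = 20 > 18, so we need x1 ≤ 2; x1 = 1 ≤ 2 — holds.
6) values 1 < 12 < 20 — holds.
7) x4 = 12 = 12 (first disjunct) — holds.
8) |4 − 12| = 8; 8 ≤ 9 — holds.
9) gcd(12, 4) = 4, not 8 — does not hold.
10) x5 − x4 = 20 − 12 = 8 — holds.
11) |12 − 12| = 0; 0 ≤ 3 — holds.

Violated: 1, 4, 9.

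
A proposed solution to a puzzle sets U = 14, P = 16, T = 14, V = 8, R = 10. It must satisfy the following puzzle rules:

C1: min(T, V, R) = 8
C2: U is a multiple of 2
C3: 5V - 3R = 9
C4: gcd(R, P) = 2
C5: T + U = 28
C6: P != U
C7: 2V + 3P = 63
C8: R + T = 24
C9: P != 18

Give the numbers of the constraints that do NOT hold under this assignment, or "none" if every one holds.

C1: min(14, 8, 10) = 8 — OK.
C2: 14 / 2 = 7, so 2 divides 14 — OK.
C3: 5V - 3R = 5(8) - 3(10) = 10, not 9 — violated.
C4: gcd(10, 16) = 2 — OK.
C5: T + U = 14 + 14 = 28 — OK.
C6: P = 16, U = 14; distinct — OK.
C7: 2V + 3P = 2(8) + 3(16) = 64, not 63 — violated.
C8: R + T = 10 + 14 = 24 — OK.
C9: P = 16, and 16 ≠ 18 — OK.

No — constraints 3 and 7 are not satisfied.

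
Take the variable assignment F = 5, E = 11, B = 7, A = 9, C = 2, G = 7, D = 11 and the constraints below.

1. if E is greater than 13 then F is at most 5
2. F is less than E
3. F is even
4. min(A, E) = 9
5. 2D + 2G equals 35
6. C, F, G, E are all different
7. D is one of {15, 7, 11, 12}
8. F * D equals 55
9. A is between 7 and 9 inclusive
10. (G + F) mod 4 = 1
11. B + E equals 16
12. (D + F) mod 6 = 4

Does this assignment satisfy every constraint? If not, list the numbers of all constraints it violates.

1. E = 11, not > 13; antecedent false, conditional vacuously true  holds
2. F = 5, E = 11; 5 < 11  holds
3. F = 5 is odd  fails
4. min(9, 11) = 9  holds
5. 2D + 2G = 2(11) + 2(7) = 36, not 35  fails
6. values 2, 5, 7, 11 are pairwise distinct  holds
7. D = 11 is in {15, 7, 11, 12}  holds
8. F * D = 5 * 11 = 55  holds
9. A = 9 lies in [7, 9]  holds
10. G + F = 12; 12 mod 4 = 0, not 1  fails
11. B + E = 7 + 11 = 18, not 16  fails
12. D + F = 16; 16 mod 6 = 4  holds

Constraints 3, 5, 10, and 11 are violated.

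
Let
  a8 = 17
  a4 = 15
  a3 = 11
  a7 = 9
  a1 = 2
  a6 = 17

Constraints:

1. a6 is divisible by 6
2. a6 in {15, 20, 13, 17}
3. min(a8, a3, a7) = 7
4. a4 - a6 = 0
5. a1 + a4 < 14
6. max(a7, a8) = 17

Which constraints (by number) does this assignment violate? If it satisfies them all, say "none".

Violated: 1, 3, 4, and 5.

1. 17 = 6*2 + 5, so 6 does not divide 17 — violated.
2. a6 = 17 is in {15, 20, 13, 17} — satisfied.
3. min(17, 11, 9) = 9, not 7 — violated.
4. a4 - a6 = 15 - 17 = -2, not 0 — violated.
5. a1 + a4 = 2 + 15 = 17; 17 ≥ 14, bound 14 not met — violated.
6. max(9, 17) = 17 — satisfied.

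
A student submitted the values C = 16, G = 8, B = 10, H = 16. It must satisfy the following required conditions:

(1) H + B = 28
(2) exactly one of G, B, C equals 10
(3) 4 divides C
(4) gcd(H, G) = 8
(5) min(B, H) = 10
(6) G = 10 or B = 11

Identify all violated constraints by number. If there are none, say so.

Constraints 1 and 6 are violated.

(1) H + B = 16 + 10 = 26, not 28 — violated.
(2) G=8, B=10, C=16; 1 of them equals 10 — OK.
(3) 16 / 4 = 4, so 4 divides 16 — OK.
(4) gcd(16, 8) = 8 — OK.
(5) min(10, 16) = 10 — OK.
(6) G = 8 ≠ 10 and B = 10 ≠ 11; both disjuncts false — violated.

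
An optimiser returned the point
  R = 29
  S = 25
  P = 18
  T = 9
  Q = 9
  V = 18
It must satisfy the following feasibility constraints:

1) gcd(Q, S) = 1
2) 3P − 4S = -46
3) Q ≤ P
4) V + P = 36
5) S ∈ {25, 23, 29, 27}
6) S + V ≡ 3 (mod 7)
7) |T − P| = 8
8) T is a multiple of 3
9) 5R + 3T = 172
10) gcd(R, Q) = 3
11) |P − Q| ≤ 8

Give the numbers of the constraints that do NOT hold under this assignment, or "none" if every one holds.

Constraints 6, 7, 10, and 11 are violated.

1) gcd(9, 25) = 1 — holds.
2) 3P − 4S = 3(18) − 4(25) = -46 — holds.
3) Q = 9, P = 18; 9 ≤ 18 — holds.
4) V + P = 18 + 18 = 36 — holds.
5) S = 25 is in {25, 23, 29, 27} — holds.
6) S + V = 43; 43 mod 7 = 1, not 3 — does not hold.
7) |9 − 18| = 9, not 8 — does not hold.
8) 9 / 3 = 3, so 3 divides 9 — holds.
9) 5R + 3T = 5(29) + 3(9) = 172 — holds.
10) gcd(29, 9) = 1, not 3 — does not hold.
11) |18 − 9| = 9; 9 > 8, exceeds bound 8 — does not hold.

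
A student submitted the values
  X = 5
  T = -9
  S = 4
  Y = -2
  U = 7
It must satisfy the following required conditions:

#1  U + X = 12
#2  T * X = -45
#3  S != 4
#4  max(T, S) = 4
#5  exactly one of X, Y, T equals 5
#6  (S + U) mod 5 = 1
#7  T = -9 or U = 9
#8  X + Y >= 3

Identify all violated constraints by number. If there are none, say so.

#1 U + X = 7 + 5 = 12  true
#2 T * X = -9 * 5 = -45  true
#3 S = 4, but 4 is required to differ  false
#4 max(-9, 4) = 4  true
#5 X=5, Y=-2, T=-9; 1 of them equals 5  true
#6 S + U = 11; 11 mod 5 = 1  true
#7 T = -9 = -9 (first disjunct)  true
#8 X + Y = 5 + (-2) = 3; 3 ≥ 3  true

No — constraint 3 is not satisfied.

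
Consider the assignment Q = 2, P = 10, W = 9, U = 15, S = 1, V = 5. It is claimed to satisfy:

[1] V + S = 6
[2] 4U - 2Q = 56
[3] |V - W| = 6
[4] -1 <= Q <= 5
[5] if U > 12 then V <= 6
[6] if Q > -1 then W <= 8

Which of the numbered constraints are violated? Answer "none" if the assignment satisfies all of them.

[1] V + S = 5 + 1 = 6 — holds.
[2] 4U - 2Q = 4(15) - 2(2) = 56 — holds.
[3] |5 - 9| = 4, not 6 — does not hold.
[4] Q = 2 lies in [-1, 5] — holds.
[5] U = 15 > 12, so we need V ≤ 6; V = 5 ≤ 6 — holds.
[6] Q = 2 > -1, so we need W ≤ 8; but W = 9 > 8 — does not hold.

Constraints 3, 6 do not hold.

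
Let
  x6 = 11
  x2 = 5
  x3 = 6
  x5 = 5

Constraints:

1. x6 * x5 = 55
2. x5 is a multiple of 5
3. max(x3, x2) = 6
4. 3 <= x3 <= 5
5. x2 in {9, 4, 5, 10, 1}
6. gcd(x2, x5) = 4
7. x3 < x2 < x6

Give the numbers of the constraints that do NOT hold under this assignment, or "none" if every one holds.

No — constraints 4, 6, and 7 are not satisfied.

1. x6 * x5 = 11 * 5 = 55 — holds.
2. 5 / 5 = 1, so 5 divides 5 — holds.
3. max(6, 5) = 6 — holds.
4. x3 = 6 is outside [3, 5] — does not hold.
5. x2 = 5 is in {9, 4, 5, 10, 1} — holds.
6. gcd(5, 5) = 5, not 4 — does not hold.
7. values 6, 5, 11; x3 = 6 is not < x2 = 5 — does not hold.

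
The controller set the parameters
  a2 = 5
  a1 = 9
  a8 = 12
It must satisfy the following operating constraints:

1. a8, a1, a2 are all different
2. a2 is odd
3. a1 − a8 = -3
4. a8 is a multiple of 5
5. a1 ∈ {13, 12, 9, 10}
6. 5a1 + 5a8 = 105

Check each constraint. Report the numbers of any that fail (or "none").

Constraint 4 does not hold.

1. values 12, 9, 5 are pairwise distinct  OK
2. a2 = 5 is odd  OK
3. a1 − a8 = 9 − 12 = -3  OK
4. 12 = 5×2 + 2, so 5 does not divide 12  FAIL
5. a1 = 9 is in {13, 12, 9, 10}  OK
6. 5a1 + 5a8 = 5(9) + 5(12) = 105  OK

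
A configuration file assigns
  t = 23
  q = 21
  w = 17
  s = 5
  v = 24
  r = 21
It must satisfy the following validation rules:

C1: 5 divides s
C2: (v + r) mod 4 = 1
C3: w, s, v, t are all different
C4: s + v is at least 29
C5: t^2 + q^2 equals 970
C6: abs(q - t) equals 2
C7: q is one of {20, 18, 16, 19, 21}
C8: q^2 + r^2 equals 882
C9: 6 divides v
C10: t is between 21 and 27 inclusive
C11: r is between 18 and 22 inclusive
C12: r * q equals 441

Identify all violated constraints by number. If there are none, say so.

C1: 5 / 5 = 1, so 5 divides 5 — OK.
C2: v + r = 45; 45 mod 4 = 1 — OK.
C3: values 17, 5, 24, 23 are pairwise distinct — OK.
C4: s + v = 5 + 24 = 29; 29 ≥ 29 — OK.
C5: t^2 + q^2 = 23^2 + 21^2 = 529 + 441 = 970 — OK.
C6: abs(21 - 23) = 2 — OK.
C7: q = 21 is in {20, 18, 16, 19, 21} — OK.
C8: q^2 + r^2 = 21^2 + 21^2 = 441 + 441 = 882 — OK.
C9: 24 / 6 = 4, so 6 divides 24 — OK.
C10: t = 23 lies in [21, 27] — OK.
C11: r = 21 lies in [18, 22] — OK.
C12: r * q = 21 * 21 = 441 — OK.

Yes — all constraints hold.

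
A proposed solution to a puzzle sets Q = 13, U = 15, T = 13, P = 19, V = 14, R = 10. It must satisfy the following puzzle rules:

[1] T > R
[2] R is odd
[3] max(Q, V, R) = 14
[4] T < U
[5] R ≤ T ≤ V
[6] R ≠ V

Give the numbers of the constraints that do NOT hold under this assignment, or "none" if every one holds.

[1] T = 13, R = 10; 13 > 10 — holds.
[2] R = 10 is even — does not hold.
[3] max(13, 14, 10) = 14 — holds.
[4] T = 13, U = 15; 13 < 15 — holds.
[5] values 10 ≤ 13 ≤ 14 — holds.
[6] R = 10, V = 14; distinct — holds.

No — constraint 2 is not satisfied.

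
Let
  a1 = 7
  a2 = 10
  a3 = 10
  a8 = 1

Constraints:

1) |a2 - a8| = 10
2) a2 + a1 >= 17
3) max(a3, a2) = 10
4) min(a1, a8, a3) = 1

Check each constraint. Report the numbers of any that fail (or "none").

Constraint 1 is violated.

1) |10 - 1| = 9, not 10 — does not hold.
2) a2 + a1 = 10 + 7 = 17; 17 ≥ 17 — holds.
3) max(10, 10) = 10 — holds.
4) min(7, 1, 10) = 1 — holds.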